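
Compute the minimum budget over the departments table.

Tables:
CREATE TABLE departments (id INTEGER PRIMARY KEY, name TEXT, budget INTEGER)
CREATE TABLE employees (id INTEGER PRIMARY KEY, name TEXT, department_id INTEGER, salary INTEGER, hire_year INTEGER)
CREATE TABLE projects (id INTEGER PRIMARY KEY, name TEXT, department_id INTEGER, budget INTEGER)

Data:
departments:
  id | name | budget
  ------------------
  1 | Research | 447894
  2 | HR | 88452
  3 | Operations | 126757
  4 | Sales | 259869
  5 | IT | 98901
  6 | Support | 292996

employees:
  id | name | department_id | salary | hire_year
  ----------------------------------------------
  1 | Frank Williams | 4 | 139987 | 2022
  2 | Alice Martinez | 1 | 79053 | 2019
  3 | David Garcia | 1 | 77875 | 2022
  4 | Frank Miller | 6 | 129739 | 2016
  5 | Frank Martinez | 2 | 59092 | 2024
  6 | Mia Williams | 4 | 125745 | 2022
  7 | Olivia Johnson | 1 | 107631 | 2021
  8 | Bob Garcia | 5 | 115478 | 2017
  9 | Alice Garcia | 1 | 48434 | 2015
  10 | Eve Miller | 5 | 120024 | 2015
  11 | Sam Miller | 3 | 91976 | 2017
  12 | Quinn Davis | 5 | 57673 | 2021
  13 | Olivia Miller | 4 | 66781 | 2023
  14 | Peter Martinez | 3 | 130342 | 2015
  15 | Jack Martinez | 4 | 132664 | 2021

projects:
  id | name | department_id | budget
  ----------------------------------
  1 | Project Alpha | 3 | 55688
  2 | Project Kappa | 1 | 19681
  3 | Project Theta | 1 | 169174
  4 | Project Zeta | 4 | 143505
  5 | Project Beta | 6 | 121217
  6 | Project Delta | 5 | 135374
SELECT MIN(budget) FROM departments

Execution result:
88452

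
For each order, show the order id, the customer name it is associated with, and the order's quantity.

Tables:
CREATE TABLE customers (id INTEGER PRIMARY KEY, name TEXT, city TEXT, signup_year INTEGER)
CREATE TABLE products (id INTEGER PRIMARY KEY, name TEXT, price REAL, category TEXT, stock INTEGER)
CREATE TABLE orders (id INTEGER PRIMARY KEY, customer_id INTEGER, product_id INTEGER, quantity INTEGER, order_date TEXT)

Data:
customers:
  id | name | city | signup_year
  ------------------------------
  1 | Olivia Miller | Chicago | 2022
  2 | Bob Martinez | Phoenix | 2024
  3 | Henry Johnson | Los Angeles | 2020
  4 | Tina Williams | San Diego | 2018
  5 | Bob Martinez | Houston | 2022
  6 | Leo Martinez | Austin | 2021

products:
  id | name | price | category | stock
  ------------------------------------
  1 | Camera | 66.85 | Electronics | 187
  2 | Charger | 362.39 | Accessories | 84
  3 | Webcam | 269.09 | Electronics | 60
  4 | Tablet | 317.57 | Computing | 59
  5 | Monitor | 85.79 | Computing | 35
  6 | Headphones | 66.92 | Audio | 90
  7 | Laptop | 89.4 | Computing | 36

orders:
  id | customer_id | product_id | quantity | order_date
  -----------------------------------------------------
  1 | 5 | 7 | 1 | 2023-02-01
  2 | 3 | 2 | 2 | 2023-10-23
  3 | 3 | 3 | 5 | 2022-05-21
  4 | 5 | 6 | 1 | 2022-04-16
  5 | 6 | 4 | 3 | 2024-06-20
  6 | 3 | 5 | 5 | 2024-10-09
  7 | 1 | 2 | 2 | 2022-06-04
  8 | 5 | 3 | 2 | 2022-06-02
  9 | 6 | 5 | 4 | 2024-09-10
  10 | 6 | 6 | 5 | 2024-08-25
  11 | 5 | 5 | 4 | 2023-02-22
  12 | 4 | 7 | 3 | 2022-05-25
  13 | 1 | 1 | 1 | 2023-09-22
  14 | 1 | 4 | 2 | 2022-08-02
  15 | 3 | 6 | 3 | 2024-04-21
SELECT c.id, p.name AS customer, c.quantity FROM orders c JOIN customers p ON c.customer_id = p.id

Execution result:
id | customer | quantity
1 | Bob Martinez | 1
2 | Henry Johnson | 2
3 | Henry Johnson | 5
4 | Bob Martinez | 1
5 | Leo Martinez | 3
6 | Henry Johnson | 5
7 | Olivia Miller | 2
8 | Bob Martinez | 2
9 | Leo Martinez | 4
10 | Leo Martinez | 5
11 | Bob Martinez | 4
12 | Tina Williams | 3
13 | Olivia Miller | 1
14 | Olivia Miller | 2
15 | Henry Johnson | 3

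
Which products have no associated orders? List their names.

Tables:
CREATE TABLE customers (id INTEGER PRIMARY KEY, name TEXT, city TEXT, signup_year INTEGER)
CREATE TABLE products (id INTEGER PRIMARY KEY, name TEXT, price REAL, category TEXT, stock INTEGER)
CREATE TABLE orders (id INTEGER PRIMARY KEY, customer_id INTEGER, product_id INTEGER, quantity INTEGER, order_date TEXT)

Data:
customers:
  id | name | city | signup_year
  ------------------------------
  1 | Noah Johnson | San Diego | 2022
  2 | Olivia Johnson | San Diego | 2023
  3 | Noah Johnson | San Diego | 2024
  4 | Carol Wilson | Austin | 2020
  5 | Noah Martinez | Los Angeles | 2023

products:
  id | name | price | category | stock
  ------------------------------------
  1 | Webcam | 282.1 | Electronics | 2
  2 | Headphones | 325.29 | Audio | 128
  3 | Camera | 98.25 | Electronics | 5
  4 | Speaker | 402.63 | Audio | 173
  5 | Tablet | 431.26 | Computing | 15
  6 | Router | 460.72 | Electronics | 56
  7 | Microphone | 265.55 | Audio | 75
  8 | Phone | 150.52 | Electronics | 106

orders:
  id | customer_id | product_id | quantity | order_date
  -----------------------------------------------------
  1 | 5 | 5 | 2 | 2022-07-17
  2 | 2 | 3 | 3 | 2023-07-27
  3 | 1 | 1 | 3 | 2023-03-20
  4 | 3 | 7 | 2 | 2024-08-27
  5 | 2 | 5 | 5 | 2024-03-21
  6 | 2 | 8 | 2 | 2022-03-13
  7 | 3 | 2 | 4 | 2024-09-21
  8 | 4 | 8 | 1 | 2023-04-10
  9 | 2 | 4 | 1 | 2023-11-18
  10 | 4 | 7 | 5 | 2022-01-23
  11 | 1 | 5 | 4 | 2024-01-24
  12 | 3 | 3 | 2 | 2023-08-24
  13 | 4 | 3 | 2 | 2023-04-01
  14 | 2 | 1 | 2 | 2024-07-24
SELECT p.name FROM products p LEFT JOIN orders c ON c.product_id = p.id WHERE c.id IS NULL

Execution result:
Router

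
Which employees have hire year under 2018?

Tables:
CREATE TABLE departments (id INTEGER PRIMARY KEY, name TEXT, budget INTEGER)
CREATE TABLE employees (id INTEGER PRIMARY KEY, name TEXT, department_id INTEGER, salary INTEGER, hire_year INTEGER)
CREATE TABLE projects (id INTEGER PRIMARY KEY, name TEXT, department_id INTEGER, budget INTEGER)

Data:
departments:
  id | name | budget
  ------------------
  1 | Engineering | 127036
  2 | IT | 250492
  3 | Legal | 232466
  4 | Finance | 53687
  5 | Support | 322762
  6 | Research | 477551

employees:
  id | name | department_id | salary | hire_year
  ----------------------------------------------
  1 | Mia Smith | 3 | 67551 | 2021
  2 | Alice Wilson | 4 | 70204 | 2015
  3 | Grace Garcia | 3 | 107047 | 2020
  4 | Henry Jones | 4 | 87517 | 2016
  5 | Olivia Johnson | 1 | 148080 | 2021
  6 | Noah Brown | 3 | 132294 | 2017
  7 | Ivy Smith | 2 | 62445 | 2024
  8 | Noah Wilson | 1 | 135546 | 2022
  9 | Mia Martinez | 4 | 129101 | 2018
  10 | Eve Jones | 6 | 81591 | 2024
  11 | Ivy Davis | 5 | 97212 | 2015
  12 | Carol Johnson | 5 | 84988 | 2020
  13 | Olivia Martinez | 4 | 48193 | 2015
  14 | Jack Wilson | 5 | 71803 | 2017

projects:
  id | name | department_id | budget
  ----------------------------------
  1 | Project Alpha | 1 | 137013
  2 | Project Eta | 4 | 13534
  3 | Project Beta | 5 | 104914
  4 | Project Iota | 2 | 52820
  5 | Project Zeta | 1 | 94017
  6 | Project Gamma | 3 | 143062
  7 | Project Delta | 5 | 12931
SELECT name, hire_year FROM employees WHERE hire_year < 2018

Execution result:
name | hire_year
Alice Wilson | 2015
Henry Jones | 2016
Noah Brown | 2017
Ivy Davis | 2015
Olivia Martinez | 2015
Jack Wilson | 2017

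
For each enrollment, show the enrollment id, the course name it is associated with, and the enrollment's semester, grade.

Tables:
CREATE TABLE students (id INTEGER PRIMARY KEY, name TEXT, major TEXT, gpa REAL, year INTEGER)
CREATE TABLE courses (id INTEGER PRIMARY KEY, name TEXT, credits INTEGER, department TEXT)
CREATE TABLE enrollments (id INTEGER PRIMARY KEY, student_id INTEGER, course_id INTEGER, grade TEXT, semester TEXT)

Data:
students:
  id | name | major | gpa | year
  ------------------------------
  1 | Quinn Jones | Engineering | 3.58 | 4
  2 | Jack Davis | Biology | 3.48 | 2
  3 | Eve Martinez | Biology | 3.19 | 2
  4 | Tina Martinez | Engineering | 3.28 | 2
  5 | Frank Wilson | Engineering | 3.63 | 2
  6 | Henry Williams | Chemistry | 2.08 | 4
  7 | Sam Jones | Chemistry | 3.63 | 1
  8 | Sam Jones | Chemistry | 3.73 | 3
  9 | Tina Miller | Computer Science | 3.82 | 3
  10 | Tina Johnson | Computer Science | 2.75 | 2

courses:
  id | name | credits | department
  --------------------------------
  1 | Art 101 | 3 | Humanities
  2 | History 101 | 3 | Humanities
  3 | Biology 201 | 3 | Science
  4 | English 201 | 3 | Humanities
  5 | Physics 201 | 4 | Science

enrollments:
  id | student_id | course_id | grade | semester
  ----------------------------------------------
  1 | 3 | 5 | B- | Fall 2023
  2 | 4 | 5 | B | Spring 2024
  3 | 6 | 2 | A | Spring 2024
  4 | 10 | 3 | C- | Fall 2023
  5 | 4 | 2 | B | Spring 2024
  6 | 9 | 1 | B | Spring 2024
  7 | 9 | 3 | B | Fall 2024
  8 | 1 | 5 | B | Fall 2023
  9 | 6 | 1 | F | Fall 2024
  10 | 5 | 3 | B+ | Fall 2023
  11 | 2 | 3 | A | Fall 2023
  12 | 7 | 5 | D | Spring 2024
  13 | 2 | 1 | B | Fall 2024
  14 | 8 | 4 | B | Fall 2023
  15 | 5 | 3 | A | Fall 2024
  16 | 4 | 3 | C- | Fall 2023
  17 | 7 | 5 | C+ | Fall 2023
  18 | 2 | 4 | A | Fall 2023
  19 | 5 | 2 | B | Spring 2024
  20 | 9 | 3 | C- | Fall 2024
SELECT c.id, p.name AS course, c.semester, c.grade FROM enrollments c JOIN courses p ON c.course_id = p.id

Execution result:
id | course | semester | grade
1 | Physics 201 | Fall 2023 | B-
2 | Physics 201 | Spring 2024 | B
3 | History 101 | Spring 2024 | A
4 | Biology 201 | Fall 2023 | C-
5 | History 101 | Spring 2024 | B
6 | Art 101 | Spring 2024 | B
7 | Biology 201 | Fall 2024 | B
8 | Physics 201 | Fall 2023 | B
9 | Art 101 | Fall 2024 | F
10 | Biology 201 | Fall 2023 | B+
11 | Biology 201 | Fall 2023 | A
12 | Physics 201 | Spring 2024 | D
13 | Art 101 | Fall 2024 | B
14 | English 201 | Fall 2023 | B
15 | Biology 201 | Fall 2024 | A
16 | Biology 201 | Fall 2023 | C-
17 | Physics 201 | Fall 2023 | C+
18 | English 201 | Fall 2023 | A
19 | History 101 | Spring 2024 | B
20 | Biology 201 | Fall 2024 | C-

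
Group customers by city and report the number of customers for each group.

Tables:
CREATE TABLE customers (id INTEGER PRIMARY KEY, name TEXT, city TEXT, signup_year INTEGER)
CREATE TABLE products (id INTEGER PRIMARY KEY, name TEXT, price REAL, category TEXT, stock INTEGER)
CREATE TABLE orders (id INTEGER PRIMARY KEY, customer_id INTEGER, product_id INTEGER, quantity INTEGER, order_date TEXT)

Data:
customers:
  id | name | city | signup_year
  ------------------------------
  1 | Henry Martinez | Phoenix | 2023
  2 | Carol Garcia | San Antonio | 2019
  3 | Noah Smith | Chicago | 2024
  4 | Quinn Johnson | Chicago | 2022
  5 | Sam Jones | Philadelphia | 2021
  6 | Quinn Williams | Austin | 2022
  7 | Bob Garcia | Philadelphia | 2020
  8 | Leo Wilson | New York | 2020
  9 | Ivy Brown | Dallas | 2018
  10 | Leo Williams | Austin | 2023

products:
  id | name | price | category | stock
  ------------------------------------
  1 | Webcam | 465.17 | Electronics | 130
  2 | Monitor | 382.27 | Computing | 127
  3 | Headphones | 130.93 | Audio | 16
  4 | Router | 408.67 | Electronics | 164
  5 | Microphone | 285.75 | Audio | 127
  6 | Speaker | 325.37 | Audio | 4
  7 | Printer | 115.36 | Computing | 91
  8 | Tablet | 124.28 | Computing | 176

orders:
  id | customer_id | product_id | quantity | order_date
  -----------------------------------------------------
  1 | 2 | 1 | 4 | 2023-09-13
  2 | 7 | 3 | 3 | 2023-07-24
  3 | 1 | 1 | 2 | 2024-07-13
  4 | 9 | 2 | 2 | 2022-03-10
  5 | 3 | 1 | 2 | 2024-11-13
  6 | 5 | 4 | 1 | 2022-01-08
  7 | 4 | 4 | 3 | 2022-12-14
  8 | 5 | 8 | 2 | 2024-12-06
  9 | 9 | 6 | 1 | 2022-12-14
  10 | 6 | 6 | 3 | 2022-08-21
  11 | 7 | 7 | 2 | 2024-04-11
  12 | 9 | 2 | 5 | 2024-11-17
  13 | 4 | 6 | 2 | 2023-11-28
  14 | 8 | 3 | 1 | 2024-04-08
SELECT city, COUNT(*) AS n FROM customers GROUP BY city

Execution result:
city | n
Austin | 2
Chicago | 2
Dallas | 1
New York | 1
Philadelphia | 2
Phoenix | 1
San Antonio | 1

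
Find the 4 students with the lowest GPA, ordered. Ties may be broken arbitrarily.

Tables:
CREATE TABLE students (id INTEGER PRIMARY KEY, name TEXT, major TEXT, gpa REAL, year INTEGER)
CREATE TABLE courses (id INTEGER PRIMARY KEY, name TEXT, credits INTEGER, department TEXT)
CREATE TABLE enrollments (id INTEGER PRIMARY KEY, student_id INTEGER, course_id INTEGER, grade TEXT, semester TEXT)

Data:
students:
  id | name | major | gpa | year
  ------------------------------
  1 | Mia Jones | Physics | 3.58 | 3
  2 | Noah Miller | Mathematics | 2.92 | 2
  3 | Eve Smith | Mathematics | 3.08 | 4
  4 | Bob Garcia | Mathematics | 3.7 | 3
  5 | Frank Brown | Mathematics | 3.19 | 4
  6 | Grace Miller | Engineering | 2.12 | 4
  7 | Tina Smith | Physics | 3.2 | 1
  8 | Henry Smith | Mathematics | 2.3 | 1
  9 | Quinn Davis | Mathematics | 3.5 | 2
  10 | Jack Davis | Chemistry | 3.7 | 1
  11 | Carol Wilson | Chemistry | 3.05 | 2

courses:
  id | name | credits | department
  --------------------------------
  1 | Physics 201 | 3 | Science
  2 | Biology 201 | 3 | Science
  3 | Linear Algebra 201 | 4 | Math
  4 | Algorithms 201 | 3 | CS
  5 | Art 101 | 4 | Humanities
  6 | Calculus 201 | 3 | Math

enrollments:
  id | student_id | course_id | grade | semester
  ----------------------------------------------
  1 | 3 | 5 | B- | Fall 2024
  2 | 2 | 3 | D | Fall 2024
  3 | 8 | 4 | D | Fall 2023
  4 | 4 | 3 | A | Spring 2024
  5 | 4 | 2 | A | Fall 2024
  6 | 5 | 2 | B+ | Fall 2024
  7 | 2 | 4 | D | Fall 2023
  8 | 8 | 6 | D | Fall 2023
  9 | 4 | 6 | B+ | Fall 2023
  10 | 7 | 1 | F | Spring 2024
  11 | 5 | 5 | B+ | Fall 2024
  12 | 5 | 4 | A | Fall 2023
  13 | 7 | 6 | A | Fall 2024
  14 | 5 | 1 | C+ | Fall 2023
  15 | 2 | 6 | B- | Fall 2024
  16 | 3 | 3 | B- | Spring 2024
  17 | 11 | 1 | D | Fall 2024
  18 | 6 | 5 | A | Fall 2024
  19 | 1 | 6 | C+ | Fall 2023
SELECT name, gpa FROM students ORDER BY gpa ASC LIMIT 4

Execution result:
name | gpa
Grace Miller | 2.12
Henry Smith | 2.30
Noah Miller | 2.92
Carol Wilson | 3.05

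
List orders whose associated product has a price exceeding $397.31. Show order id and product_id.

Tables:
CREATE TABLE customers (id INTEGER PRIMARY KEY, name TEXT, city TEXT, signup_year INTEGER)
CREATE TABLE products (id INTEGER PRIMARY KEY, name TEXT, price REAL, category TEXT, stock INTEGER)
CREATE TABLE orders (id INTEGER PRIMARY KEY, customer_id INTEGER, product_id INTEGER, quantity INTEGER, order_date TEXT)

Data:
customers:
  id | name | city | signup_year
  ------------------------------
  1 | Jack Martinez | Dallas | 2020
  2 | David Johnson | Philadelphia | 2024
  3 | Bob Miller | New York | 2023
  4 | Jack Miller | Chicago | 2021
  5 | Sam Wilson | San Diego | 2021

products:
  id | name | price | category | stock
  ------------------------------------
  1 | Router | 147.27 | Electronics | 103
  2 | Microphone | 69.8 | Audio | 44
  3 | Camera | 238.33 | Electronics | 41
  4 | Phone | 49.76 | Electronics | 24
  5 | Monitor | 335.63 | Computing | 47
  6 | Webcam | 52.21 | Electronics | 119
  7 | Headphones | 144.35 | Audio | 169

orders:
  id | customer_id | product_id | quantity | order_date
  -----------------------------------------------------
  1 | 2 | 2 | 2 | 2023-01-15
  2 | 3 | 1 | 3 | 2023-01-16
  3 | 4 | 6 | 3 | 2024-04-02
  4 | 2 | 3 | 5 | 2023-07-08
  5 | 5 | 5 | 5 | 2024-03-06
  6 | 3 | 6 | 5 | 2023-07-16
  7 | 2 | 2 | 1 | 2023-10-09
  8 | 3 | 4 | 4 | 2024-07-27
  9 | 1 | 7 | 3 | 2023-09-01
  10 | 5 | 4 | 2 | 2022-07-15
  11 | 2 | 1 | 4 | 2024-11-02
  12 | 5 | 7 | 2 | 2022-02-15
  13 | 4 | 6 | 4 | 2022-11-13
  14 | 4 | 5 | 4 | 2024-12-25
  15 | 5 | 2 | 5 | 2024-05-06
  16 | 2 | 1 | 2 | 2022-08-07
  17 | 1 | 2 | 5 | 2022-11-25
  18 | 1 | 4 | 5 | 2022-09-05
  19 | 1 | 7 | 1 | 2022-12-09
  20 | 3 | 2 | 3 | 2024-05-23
SELECT id, product_id FROM orders WHERE product_id IN (SELECT id FROM products WHERE price > 397.31)

Execution result:
(no rows)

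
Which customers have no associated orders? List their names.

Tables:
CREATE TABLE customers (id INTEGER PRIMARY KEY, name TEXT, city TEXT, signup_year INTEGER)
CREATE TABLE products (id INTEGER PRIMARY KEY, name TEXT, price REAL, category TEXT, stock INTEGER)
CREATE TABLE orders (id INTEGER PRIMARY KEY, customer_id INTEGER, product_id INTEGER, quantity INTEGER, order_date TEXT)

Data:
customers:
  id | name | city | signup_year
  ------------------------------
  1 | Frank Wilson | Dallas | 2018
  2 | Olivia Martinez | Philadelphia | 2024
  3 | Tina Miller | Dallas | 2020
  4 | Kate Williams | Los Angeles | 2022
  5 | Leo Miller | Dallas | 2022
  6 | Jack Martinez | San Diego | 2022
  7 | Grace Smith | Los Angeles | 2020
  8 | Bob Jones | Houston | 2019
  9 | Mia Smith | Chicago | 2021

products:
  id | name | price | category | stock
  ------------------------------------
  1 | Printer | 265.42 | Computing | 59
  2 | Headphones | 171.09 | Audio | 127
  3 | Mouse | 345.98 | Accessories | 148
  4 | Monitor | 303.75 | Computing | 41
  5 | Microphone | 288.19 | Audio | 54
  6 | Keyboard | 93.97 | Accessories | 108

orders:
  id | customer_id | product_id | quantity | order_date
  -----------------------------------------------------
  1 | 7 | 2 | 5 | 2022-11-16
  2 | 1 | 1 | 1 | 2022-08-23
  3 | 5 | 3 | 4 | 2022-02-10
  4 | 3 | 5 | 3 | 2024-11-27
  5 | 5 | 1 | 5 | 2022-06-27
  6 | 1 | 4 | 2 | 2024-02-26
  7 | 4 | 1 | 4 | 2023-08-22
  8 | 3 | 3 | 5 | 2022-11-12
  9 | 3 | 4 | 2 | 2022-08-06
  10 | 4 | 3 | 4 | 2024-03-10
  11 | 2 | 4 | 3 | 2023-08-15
SELECT p.name FROM customers p LEFT JOIN orders c ON c.customer_id = p.id WHERE c.id IS NULL

Execution result:
name
Jack Martinez
Bob Jones
Mia Smith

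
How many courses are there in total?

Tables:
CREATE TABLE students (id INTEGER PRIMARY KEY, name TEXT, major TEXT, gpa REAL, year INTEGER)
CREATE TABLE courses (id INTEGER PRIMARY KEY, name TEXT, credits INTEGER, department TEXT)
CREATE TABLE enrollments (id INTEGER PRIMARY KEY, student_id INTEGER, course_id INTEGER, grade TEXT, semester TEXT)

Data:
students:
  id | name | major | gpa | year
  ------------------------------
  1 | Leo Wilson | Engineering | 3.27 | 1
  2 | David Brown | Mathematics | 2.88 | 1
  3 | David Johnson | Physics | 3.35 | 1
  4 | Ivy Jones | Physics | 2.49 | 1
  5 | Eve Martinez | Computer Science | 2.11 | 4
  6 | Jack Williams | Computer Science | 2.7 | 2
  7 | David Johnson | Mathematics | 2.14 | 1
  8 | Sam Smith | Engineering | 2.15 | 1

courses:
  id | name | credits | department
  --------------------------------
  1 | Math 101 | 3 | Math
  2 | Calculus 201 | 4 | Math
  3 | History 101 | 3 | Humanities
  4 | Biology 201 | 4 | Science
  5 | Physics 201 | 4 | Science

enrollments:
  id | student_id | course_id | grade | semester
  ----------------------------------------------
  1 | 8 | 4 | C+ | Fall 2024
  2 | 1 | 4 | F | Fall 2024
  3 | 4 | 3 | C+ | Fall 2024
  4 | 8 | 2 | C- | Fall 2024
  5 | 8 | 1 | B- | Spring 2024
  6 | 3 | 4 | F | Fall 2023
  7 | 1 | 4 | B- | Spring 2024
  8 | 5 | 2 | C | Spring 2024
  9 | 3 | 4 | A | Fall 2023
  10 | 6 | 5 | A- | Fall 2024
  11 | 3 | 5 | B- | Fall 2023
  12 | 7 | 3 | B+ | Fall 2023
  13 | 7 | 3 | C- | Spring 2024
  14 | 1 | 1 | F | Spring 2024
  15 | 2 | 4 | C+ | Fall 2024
SELECT COUNT(*) FROM courses

Execution result:
5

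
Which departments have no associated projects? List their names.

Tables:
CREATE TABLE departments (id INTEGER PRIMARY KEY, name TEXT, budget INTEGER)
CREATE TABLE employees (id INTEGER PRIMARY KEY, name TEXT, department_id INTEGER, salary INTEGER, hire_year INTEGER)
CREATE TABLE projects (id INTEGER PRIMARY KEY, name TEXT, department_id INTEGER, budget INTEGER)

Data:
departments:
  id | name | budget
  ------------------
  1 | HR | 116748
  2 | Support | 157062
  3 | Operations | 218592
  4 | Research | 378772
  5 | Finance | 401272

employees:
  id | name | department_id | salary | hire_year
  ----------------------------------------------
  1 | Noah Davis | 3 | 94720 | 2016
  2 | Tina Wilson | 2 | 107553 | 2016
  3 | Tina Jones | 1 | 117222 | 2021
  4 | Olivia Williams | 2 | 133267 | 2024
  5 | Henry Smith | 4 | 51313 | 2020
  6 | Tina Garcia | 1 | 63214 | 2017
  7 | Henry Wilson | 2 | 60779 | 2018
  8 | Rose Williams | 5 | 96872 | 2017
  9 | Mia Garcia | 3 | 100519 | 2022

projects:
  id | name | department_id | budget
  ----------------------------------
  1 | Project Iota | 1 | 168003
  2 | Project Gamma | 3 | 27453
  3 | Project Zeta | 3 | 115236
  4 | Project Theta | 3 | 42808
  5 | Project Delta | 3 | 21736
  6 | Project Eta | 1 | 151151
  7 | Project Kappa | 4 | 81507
SELECT p.name FROM departments p LEFT JOIN projects c ON c.department_id = p.id WHERE c.id IS NULL

Execution result:
name
Support
Finance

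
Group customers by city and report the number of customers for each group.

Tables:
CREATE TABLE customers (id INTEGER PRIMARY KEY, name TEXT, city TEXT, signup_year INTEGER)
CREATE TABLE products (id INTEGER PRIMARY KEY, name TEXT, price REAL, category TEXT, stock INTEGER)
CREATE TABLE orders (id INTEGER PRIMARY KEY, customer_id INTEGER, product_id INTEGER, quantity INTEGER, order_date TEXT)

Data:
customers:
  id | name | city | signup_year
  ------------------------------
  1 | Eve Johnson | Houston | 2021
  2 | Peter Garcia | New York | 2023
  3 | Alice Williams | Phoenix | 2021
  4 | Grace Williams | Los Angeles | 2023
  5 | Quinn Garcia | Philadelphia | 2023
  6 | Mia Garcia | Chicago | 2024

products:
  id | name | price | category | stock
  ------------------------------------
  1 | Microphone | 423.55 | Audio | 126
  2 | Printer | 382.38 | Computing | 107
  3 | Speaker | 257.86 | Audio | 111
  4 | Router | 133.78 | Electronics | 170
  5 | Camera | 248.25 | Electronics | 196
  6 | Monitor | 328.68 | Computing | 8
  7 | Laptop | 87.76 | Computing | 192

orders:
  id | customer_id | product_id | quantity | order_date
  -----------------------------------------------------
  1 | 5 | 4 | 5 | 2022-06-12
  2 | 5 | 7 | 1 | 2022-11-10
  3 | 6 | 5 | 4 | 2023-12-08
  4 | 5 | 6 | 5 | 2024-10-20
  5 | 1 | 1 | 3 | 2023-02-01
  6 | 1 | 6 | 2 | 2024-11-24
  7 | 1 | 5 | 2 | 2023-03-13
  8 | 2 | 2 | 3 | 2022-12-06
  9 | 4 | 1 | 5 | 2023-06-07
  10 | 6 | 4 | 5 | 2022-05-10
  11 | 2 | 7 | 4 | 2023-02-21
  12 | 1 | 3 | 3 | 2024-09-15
SELECT city, COUNT(*) AS n FROM customers GROUP BY city

Execution result:
city | n
Chicago | 1
Houston | 1
Los Angeles | 1
New York | 1
Philadelphia | 1
Phoenix | 1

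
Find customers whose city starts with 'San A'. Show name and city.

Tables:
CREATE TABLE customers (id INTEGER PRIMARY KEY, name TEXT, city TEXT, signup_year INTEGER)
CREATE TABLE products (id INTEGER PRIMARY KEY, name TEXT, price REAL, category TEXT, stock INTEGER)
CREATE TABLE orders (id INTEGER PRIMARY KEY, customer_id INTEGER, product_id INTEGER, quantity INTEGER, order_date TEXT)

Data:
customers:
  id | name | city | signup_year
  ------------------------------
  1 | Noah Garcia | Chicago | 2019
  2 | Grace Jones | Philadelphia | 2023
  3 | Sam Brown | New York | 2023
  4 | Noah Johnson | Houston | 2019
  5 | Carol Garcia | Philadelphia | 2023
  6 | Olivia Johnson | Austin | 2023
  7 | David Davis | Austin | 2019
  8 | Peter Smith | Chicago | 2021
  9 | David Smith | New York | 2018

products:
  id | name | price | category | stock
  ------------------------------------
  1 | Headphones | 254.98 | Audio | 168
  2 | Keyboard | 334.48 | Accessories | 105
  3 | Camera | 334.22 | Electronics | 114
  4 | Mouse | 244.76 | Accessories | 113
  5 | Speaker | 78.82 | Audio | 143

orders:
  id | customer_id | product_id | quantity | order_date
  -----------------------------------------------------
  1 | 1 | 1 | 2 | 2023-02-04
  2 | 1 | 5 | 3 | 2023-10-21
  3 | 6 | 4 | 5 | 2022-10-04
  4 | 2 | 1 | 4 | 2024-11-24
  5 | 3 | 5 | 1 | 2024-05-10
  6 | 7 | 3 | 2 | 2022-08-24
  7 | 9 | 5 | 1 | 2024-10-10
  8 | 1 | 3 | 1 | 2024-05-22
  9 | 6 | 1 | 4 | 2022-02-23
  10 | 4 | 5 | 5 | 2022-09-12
SELECT name, city FROM customers WHERE city LIKE 'San A%'

Execution result:
(no rows)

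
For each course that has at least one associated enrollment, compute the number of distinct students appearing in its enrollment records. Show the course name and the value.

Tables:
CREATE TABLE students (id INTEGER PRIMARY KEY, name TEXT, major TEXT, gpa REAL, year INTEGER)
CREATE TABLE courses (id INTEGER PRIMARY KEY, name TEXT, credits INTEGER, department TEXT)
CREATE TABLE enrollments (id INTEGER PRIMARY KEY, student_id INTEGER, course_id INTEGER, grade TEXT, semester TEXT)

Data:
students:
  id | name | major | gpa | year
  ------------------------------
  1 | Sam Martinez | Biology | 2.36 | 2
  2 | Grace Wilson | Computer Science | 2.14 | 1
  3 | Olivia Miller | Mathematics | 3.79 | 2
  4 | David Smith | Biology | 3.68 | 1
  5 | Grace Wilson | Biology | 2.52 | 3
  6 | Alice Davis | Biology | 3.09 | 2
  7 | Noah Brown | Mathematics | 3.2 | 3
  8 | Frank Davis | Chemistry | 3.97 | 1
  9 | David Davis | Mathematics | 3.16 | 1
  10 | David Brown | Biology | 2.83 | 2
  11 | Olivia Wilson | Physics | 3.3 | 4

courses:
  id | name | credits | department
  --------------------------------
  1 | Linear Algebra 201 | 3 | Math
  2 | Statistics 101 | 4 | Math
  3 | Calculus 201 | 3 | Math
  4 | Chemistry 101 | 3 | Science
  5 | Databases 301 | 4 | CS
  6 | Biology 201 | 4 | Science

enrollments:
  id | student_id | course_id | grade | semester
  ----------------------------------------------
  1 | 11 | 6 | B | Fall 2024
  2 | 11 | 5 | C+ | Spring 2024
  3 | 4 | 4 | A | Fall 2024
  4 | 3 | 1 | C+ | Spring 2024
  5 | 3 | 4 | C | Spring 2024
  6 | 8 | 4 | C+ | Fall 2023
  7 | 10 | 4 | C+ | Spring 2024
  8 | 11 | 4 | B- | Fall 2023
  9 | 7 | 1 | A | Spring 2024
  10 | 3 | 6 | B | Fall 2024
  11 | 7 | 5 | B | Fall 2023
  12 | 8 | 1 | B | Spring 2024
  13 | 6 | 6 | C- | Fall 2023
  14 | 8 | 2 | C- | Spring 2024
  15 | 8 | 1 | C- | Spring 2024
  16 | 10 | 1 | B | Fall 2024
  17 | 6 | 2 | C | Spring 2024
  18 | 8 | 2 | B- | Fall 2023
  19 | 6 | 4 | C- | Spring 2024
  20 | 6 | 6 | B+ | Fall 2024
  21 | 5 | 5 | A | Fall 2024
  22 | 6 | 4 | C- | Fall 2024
SELECT p.name, COUNT(DISTINCT c.student_id) AS distinct_student_count FROM enrollments c JOIN courses p ON c.course_id = p.id GROUP BY p.id, p.name

Execution result:
name | distinct_student_count
Linear Algebra 201 | 4
Statistics 101 | 2
Chemistry 101 | 6
Databases 301 | 3
Biology 201 | 3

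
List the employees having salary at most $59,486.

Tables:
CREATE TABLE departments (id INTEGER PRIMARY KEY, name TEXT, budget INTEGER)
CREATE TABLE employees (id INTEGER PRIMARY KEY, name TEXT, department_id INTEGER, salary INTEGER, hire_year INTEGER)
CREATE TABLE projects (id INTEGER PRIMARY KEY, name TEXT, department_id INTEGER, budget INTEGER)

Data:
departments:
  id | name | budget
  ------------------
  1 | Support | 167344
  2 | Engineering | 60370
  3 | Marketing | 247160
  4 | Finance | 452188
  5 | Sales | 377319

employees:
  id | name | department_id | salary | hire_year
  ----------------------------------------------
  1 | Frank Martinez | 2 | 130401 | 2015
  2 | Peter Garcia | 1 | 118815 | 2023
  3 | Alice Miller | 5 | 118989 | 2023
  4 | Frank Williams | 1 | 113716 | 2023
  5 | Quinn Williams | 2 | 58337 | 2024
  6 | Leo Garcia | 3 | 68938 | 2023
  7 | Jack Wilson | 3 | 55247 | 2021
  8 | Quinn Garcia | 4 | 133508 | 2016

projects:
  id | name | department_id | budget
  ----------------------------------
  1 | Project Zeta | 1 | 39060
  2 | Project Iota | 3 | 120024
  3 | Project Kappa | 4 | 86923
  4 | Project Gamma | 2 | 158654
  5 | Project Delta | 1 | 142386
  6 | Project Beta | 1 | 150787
SELECT name, salary FROM employees WHERE salary <= 59486

Execution result:
name | salary
Quinn Williams | 58337
Jack Wilson | 55247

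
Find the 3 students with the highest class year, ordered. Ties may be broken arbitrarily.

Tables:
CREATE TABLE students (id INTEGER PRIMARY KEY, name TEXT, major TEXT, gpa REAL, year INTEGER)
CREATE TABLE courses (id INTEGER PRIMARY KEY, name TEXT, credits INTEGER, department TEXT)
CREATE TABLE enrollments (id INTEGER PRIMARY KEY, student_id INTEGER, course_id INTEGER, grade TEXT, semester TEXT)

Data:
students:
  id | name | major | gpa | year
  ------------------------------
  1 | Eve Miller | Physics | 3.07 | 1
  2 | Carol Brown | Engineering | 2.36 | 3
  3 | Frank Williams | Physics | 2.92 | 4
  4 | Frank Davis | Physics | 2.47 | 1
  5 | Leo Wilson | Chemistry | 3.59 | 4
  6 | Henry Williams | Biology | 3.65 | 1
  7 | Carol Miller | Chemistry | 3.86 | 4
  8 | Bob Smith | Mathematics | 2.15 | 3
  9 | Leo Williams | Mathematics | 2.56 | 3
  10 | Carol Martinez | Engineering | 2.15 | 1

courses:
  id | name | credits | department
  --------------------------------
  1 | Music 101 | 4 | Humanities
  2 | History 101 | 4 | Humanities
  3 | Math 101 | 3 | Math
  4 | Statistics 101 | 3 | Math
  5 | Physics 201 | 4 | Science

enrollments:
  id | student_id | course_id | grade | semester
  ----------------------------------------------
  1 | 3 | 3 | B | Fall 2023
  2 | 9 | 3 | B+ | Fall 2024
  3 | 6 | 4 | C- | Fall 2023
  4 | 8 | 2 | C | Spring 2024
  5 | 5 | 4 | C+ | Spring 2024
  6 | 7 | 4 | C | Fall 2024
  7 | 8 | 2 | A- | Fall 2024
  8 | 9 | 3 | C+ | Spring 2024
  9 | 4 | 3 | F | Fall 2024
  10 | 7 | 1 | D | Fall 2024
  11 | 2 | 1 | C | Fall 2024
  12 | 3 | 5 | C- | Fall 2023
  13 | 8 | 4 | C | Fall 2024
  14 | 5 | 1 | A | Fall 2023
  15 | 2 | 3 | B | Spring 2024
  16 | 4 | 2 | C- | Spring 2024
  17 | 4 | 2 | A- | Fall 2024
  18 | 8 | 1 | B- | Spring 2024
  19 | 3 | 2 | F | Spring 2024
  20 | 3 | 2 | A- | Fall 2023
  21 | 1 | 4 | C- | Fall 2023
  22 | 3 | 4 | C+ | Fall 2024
SELECT name, year FROM students ORDER BY year DESC LIMIT 3

Execution result:
name | year
Frank Williams | 4
Leo Wilson | 4
Carol Miller | 4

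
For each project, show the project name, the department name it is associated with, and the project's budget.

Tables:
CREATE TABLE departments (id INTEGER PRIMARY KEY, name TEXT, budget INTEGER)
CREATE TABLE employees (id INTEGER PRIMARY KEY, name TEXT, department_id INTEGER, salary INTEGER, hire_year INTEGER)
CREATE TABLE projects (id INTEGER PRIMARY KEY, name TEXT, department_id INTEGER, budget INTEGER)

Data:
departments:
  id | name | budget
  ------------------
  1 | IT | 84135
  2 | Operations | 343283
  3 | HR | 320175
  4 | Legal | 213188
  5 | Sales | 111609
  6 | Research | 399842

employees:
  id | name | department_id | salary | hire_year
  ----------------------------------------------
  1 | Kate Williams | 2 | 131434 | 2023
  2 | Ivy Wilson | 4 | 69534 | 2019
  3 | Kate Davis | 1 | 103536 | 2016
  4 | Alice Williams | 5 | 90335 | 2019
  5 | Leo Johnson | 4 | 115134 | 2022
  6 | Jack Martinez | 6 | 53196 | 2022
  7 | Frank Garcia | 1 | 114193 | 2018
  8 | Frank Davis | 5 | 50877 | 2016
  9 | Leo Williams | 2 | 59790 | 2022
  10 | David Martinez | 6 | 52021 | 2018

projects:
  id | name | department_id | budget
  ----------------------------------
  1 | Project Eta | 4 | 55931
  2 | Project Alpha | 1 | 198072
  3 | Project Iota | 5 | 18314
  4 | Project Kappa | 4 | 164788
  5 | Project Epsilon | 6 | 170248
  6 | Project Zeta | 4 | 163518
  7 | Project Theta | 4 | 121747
SELECT c.name, p.name AS department, c.budget FROM projects c JOIN departments p ON c.department_id = p.id

Execution result:
name | department | budget
Project Eta | Legal | 55931
Project Alpha | IT | 198072
Project Iota | Sales | 18314
Project Kappa | Legal | 164788
Project Epsilon | Research | 170248
Project Zeta | Legal | 163518
Project Theta | Legal | 121747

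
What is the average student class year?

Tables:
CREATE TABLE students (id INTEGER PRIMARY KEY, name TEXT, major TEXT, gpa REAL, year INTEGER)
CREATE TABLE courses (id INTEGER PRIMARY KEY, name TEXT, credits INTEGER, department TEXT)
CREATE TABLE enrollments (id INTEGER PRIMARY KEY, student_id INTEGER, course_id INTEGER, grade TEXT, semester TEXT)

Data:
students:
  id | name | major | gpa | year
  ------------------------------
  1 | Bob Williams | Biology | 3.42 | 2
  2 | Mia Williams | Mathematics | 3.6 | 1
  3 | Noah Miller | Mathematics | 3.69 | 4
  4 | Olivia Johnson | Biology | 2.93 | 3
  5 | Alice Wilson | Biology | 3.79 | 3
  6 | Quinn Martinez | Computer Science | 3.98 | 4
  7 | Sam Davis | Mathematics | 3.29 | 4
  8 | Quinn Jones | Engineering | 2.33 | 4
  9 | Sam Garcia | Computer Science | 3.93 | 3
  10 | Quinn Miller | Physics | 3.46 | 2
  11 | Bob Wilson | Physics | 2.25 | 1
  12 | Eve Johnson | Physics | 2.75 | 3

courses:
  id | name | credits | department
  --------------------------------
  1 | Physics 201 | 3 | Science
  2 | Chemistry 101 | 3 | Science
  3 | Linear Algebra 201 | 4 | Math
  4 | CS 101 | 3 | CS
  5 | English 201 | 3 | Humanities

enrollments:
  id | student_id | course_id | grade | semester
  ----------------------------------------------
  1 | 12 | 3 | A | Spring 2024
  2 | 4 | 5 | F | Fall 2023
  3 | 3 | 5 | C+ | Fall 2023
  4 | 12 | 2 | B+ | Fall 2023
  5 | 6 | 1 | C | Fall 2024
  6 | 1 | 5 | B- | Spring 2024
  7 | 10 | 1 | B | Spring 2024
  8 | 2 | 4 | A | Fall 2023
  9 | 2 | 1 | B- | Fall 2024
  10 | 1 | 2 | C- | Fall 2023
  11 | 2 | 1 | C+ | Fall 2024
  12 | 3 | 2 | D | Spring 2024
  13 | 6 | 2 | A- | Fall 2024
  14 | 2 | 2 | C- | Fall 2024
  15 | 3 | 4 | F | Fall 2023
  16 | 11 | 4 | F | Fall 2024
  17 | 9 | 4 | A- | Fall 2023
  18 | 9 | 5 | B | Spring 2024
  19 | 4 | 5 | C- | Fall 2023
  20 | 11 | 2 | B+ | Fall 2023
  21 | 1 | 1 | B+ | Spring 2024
SELECT AVG(year) FROM students

Execution result:
2.83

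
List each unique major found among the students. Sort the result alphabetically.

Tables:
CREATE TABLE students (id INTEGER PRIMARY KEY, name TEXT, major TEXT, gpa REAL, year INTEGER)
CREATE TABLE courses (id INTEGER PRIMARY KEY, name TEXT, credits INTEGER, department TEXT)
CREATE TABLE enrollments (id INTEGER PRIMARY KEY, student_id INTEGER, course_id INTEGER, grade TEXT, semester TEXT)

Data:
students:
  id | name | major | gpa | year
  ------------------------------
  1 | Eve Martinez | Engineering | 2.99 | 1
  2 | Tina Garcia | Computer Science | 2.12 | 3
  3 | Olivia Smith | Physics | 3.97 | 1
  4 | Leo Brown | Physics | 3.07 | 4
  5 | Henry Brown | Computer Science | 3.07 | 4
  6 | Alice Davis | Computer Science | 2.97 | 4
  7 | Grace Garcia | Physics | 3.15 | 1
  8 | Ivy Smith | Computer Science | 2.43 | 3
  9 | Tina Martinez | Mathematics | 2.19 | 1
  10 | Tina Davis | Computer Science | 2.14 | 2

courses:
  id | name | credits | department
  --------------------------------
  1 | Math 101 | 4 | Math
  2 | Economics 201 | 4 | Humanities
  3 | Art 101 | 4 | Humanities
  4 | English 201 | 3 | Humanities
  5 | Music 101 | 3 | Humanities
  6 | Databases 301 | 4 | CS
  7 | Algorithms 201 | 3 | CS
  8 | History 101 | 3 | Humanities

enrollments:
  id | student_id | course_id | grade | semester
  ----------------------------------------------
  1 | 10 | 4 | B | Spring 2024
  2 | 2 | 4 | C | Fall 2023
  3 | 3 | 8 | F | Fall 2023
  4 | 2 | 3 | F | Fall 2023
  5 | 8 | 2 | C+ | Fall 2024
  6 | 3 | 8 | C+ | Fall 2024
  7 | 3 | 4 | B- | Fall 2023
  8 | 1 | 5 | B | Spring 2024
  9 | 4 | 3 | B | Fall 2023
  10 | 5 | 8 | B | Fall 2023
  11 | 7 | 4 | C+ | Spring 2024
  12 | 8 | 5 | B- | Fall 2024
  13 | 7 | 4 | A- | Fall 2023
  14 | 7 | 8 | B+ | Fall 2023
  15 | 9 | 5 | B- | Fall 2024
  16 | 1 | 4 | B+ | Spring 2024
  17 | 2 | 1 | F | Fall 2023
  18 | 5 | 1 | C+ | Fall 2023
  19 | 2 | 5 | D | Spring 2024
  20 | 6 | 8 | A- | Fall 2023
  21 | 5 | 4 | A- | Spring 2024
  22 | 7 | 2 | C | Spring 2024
SELECT DISTINCT major FROM students ORDER BY major

Execution result:
major
Computer Science
Engineering
Mathematics
Physics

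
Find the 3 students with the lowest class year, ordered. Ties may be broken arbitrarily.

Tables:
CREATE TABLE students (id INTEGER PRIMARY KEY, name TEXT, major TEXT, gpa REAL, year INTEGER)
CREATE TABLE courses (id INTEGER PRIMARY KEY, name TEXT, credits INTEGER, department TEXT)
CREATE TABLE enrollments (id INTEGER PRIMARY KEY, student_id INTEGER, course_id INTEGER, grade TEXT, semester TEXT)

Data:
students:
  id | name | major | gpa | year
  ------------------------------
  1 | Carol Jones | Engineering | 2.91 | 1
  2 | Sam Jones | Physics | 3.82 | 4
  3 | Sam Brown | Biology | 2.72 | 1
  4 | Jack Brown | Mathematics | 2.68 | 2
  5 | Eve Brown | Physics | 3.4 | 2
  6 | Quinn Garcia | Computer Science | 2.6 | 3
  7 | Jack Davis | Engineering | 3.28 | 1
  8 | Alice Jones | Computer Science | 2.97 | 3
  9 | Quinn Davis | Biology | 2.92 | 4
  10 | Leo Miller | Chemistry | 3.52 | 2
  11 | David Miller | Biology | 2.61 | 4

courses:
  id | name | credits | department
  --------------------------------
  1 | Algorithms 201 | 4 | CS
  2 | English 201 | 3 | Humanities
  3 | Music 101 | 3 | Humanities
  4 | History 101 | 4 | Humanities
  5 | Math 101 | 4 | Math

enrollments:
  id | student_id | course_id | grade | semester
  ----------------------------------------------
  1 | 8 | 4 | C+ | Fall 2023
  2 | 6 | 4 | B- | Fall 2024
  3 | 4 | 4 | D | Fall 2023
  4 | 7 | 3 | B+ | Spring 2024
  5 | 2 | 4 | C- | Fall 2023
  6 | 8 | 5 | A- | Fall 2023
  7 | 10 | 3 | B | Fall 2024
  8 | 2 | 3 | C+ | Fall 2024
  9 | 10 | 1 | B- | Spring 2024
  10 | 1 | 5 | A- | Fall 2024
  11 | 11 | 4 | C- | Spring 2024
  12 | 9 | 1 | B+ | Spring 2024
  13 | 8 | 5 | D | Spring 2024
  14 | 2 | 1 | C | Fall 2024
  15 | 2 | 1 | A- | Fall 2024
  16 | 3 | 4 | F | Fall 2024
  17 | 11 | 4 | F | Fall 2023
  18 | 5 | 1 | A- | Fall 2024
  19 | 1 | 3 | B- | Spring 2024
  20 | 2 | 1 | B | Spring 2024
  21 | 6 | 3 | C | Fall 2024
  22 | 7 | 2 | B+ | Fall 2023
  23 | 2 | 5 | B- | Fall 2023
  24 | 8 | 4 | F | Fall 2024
SELECT name, year FROM students ORDER BY year ASC LIMIT 3

Execution result:
name | year
Carol Jones | 1
Sam Brown | 1
Jack Davis | 1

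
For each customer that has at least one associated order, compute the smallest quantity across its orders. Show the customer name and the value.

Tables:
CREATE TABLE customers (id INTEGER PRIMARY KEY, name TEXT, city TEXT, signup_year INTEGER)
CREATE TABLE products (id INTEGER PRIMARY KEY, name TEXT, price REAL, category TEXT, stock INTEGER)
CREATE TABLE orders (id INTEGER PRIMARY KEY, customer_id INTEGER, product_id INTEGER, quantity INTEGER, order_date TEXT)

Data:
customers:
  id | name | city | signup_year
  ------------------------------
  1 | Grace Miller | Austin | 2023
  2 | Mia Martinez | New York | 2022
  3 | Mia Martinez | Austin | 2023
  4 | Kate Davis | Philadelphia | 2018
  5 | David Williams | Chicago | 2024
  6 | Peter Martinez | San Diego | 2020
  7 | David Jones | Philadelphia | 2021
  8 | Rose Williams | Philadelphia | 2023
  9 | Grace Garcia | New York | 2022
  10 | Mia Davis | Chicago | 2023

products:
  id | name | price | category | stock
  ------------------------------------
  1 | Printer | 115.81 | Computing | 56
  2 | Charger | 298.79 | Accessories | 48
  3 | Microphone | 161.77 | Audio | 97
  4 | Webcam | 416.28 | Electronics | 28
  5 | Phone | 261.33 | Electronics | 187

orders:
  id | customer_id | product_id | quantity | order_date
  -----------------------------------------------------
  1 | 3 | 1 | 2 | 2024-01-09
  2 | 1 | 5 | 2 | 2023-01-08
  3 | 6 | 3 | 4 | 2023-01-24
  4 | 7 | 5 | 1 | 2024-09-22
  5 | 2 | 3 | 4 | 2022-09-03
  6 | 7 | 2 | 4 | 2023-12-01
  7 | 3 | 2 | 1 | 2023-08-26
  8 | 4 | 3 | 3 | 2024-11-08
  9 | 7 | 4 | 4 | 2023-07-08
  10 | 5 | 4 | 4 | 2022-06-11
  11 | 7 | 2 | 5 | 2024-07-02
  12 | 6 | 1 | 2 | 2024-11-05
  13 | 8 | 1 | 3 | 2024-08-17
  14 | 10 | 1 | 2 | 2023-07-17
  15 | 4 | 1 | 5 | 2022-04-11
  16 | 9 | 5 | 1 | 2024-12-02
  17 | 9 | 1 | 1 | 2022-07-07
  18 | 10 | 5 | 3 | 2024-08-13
SELECT p.name, MIN(c.quantity) AS min_quantity FROM orders c JOIN customers p ON c.customer_id = p.id GROUP BY p.id, p.name

Execution result:
name | min_quantity
Grace Miller | 2
Mia Martinez | 4
Mia Martinez | 1
Kate Davis | 3
David Williams | 4
Peter Martinez | 2
David Jones | 1
Rose Williams | 3
Grace Garcia | 1
Mia Davis | 2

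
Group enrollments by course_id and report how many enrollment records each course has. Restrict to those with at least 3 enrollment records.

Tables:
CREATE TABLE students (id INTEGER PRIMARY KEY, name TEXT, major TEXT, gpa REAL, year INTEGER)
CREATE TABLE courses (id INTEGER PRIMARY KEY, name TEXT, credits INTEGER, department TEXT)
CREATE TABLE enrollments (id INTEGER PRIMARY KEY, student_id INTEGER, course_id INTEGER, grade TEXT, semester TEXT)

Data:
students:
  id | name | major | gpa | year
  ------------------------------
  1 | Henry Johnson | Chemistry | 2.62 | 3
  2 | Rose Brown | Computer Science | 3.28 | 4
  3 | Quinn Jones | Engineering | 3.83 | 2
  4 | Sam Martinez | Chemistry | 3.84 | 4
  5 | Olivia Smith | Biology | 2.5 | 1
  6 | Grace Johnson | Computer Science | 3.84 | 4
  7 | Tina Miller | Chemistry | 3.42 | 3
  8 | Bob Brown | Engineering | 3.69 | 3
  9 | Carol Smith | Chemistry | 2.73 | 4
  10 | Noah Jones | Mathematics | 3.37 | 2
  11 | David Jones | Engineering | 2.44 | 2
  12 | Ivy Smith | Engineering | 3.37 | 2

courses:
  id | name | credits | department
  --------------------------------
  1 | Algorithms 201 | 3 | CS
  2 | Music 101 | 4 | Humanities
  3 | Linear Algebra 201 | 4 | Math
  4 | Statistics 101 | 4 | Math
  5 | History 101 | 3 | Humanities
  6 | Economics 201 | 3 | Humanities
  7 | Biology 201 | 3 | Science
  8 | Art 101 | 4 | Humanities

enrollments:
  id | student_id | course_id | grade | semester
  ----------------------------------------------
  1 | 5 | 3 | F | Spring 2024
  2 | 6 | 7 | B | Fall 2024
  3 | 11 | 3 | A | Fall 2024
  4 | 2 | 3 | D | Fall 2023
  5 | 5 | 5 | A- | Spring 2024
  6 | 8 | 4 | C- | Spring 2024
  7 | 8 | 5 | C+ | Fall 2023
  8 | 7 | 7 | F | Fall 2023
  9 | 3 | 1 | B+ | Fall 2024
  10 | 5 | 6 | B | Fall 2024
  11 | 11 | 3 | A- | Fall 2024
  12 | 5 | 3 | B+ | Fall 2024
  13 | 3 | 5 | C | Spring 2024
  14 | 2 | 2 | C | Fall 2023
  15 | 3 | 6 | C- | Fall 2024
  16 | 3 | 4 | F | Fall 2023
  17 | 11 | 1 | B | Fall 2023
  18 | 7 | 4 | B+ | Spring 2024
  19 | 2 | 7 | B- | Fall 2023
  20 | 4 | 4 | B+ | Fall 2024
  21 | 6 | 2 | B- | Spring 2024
SELECT course_id, COUNT(*) AS enrollment_count FROM enrollments GROUP BY course_id HAVING COUNT(*) >= 3

Execution result:
course_id | enrollment_count
3 | 5
4 | 4
5 | 3
7 | 3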